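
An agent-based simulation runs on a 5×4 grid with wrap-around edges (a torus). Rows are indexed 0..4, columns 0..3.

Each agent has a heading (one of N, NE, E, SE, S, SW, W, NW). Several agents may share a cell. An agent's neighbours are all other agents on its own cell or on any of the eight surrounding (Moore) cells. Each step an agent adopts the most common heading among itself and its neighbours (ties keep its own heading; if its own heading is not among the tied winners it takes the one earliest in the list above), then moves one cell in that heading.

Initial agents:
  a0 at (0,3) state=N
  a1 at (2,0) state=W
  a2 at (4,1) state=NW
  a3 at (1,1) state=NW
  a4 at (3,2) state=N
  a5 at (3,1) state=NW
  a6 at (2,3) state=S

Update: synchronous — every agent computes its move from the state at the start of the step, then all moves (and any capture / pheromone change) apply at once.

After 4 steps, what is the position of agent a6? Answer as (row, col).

t=1: a0@(4,3):N a1@(1,3):NW a2@(3,0):NW a3@(0,0):NW a4@(2,1):NW a5@(2,0):NW a6@(3,3):S
t=2: a0@(3,2):NW a1@(0,2):NW a2@(2,3):NW a3@(4,3):NW a4@(1,0):NW a5@(1,3):NW a6@(2,2):NW
t=3: a0@(2,1):NW a1@(4,1):NW a2@(1,2):NW a3@(3,2):NW a4@(0,3):NW a5@(0,2):NW a6@(1,1):NW
t=4: a0@(1,0):NW a1@(3,0):NW a2@(0,1):NW a3@(2,1):NW a4@(4,2):NW a5@(4,1):NW a6@(0,0):NW

(0, 0)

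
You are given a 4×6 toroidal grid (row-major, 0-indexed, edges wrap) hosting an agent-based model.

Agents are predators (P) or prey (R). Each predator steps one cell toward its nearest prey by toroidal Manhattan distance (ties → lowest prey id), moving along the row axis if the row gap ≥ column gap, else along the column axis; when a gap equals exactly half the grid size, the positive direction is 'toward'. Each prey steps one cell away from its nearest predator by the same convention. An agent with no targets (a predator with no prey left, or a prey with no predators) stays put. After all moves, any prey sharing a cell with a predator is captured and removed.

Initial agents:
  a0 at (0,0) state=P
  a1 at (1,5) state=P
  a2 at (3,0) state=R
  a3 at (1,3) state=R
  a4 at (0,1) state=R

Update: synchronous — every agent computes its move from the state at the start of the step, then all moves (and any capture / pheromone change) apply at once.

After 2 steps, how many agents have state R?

3

t=1: a0@(3,0):P a1@(1,4):P a2@(2,0):R a3@(1,2):R a4@(0,2):R
t=2: a0@(2,0):P a1@(1,3):P a2@(1,0):R a3@(1,1):R a4@(0,3):R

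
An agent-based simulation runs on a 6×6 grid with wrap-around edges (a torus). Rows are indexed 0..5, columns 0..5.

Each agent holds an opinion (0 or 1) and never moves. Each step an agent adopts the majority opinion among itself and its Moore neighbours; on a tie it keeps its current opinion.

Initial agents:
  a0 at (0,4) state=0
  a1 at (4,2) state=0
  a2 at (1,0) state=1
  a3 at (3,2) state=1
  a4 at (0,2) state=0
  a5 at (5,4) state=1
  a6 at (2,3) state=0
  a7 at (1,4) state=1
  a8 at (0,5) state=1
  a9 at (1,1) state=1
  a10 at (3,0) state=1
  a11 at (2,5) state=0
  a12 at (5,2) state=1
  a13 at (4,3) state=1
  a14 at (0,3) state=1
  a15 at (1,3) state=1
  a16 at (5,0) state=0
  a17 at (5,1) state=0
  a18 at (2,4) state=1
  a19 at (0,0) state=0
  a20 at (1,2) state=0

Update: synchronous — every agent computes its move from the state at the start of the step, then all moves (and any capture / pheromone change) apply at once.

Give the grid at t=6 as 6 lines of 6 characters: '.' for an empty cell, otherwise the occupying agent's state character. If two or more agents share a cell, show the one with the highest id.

t=1: a0@(0,4):1 a1@(4,2):1 a2@(1,0):1 a3@(3,2):1 a4@(0,2):1 a5@(5,4):1 a6@(2,3):1 a7@(1,4):1 a8@(0,5):1 a9@(1,1):0 a10@(3,0):1 a11@(2,5):1 a12@(5,2):1 a13@(4,3):1 a14@(0,3):1 a15@(1,3):1 a16@(5,0):0 a17@(5,1):0 a18@(2,4):1 a19@(0,0):0 a20@(1,2):0
t=2: a0@(0,4):1 a1@(4,2):1 a2@(1,0):1 a3@(3,2):1 a4@(0,2):1 a5@(5,4):1 a6@(2,3):1 a7@(1,4):1 a8@(0,5):1 a9@(1,1):0 a10@(3,0):1 a11@(2,5):1 a12@(5,2):1 a13@(4,3):1 a14@(0,3):1 a15@(1,3):1 a16@(5,0):0 a17@(5,1):0 a18@(2,4):1 a19@(0,0):0 a20@(1,2):1
t=3: a0@(0,4):1 a1@(4,2):1 a2@(1,0):1 a3@(3,2):1 a4@(0,2):1 a5@(5,4):1 a6@(2,3):1 a7@(1,4):1 a8@(0,5):1 a9@(1,1):1 a10@(3,0):1 a11@(2,5):1 a12@(5,2):1 a13@(4,3):1 a14@(0,3):1 a15@(1,3):1 a16@(5,0):0 a17@(5,1):0 a18@(2,4):1 a19@(0,0):0 a20@(1,2):1
t=4: (unchanged — steady state)

0.1111
11111.
...111
1.1...
..11..
001.1.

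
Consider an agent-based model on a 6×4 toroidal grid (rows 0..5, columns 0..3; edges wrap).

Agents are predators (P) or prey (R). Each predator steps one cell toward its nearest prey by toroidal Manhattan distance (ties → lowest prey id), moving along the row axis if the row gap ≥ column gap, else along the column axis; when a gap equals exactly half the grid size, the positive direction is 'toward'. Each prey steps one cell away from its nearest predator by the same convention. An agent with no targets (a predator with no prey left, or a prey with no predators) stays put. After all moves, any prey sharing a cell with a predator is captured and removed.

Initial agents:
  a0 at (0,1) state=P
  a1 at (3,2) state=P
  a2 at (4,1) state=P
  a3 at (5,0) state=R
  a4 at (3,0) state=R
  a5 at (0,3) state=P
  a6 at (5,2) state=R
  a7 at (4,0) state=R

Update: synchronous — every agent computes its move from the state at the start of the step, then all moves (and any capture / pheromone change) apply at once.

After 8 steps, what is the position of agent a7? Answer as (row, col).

(5, 3)

t=1: a0@(5,1):P a1@(3,3):P a2@(4,0):P a5@(5,3):P a6@(4,2):R a7@(4,3):R
t=2: a0@(4,1):P a1@(4,3):P a2@(4,3):P a5@(4,3):P a6@(3,2):R a7@(5,3):R
t=3: a0@(3,1):P a1@(5,3):P a2@(5,3):P a5@(5,3):P a6@(2,2):R a7@(0,3):R
t=4: a0@(2,1):P a1@(0,3):P a2@(0,3):P a5@(0,3):P a6@(1,2):R a7@(1,3):R
t=5: a0@(1,1):P a1@(1,3):P a2@(1,3):P a5@(1,3):P a6@(0,2):R a7@(2,3):R
t=6: a0@(0,1):P a1@(2,3):P a2@(2,3):P a5@(2,3):P a6@(5,2):R a7@(3,3):R
t=7: a0@(5,1):P a1@(3,3):P a2@(3,3):P a5@(3,3):P a6@(4,2):R a7@(4,3):R
t=8: a0@(4,1):P a1@(4,3):P a2@(4,3):P a5@(4,3):P a6@(3,2):R a7@(5,3):R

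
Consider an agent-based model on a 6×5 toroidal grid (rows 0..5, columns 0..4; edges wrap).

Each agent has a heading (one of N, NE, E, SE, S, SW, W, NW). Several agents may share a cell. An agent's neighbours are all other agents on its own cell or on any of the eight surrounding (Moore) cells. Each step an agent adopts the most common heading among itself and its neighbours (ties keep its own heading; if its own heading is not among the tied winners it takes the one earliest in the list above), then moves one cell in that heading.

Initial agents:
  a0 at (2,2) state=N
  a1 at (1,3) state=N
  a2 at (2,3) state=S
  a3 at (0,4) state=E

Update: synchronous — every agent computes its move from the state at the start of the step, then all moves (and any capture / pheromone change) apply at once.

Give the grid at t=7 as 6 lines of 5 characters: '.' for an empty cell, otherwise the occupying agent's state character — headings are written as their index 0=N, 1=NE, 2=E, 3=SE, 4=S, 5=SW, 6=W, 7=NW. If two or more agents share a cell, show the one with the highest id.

t=1: a0@(1,2):N a1@(0,3):N a2@(1,3):N a3@(0,0):E
t=2: a0@(0,2):N a1@(5,3):N a2@(0,3):N a3@(0,1):E
t=3: a0@(5,2):N a1@(4,3):N a2@(5,3):N a3@(0,2):E
t=4: a0@(4,2):N a1@(3,3):N a2@(4,3):N a3@(5,2):N
t=5: a0@(3,2):N a1@(2,3):N a2@(3,3):N a3@(4,2):N
t=6: a0@(2,2):N a1@(1,3):N a2@(2,3):N a3@(3,2):N
t=7: a0@(1,2):N a1@(0,3):N a2@(1,3):N a3@(2,2):N

...0.
..00.
..0..
.....
.....
.....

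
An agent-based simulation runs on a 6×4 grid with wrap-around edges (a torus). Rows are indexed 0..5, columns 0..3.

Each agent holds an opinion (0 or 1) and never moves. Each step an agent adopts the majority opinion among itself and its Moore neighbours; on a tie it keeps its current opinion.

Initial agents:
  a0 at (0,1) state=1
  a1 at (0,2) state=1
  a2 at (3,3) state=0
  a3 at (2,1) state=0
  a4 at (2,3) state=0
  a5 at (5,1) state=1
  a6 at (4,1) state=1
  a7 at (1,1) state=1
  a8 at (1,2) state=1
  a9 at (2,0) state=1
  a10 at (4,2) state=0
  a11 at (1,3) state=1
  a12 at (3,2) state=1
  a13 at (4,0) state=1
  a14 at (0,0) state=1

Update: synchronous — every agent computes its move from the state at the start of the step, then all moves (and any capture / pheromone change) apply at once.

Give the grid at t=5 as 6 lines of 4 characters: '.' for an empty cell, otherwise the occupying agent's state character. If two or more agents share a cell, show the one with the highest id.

t=1: a0@(0,1):1 a1@(0,2):1 a2@(3,3):0 a3@(2,1):1 a4@(2,3):1 a5@(5,1):1 a6@(4,1):1 a7@(1,1):1 a8@(1,2):1 a9@(2,0):1 a10@(4,2):1 a11@(1,3):1 a12@(3,2):0 a13@(4,0):1 a14@(0,0):1
t=2: a0@(0,1):1 a1@(0,2):1 a2@(3,3):1 a3@(2,1):1 a4@(2,3):1 a5@(5,1):1 a6@(4,1):1 a7@(1,1):1 a8@(1,2):1 a9@(2,0):1 a10@(4,2):1 a11@(1,3):1 a12@(3,2):1 a13@(4,0):1 a14@(0,0):1
t=3: (unchanged — steady state)

111.
.111
11.1
..11
111.
.1..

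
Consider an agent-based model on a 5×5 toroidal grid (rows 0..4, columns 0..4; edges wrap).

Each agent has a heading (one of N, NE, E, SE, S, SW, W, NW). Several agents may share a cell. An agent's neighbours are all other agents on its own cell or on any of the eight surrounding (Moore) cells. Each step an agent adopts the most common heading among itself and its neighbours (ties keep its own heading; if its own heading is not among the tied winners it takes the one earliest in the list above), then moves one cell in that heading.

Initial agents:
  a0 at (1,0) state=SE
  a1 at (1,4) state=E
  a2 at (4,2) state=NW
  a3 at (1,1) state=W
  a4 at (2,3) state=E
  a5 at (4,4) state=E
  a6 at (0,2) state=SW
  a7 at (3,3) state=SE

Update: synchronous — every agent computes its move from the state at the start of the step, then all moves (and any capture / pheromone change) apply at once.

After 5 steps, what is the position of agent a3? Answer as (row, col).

t=1: a0@(2,1):SE a1@(1,0):E a2@(3,1):NW a3@(1,0):W a4@(2,4):E a5@(4,0):E a6@(1,1):SW a7@(3,4):E
t=2: a0@(3,2):SE a1@(1,1):E a2@(2,0):NW a3@(1,1):E a4@(2,0):E a5@(4,1):E a6@(2,0):SW a7@(3,0):E
t=3: a0@(4,3):SE a1@(1,2):E a2@(2,1):E a3@(1,2):E a4@(2,1):E a5@(4,2):E a6@(2,1):E a7@(3,1):E
t=4: a0@(0,4):SE a1@(1,3):E a2@(2,2):E a3@(1,3):E a4@(2,2):E a5@(4,3):E a6@(2,2):E a7@(3,2):E
t=5: a0@(0,0):E a1@(1,4):E a2@(2,3):E a3@(1,4):E a4@(2,3):E a5@(4,4):E a6@(2,3):E a7@(3,3):E

(1, 4)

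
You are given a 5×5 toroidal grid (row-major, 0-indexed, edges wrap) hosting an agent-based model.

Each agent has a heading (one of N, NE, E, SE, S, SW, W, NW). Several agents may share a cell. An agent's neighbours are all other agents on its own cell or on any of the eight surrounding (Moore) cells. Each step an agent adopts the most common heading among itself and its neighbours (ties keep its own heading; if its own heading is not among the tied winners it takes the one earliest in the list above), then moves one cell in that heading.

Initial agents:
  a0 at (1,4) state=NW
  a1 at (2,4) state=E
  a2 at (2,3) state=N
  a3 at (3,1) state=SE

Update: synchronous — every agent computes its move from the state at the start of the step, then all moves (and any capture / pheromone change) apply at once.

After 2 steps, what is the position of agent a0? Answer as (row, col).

t=1: a0@(0,3):NW a1@(2,0):E a2@(1,3):N a3@(4,2):SE
t=2: a0@(4,2):NW a1@(2,1):E a2@(0,3):N a3@(0,3):SE

(4, 2)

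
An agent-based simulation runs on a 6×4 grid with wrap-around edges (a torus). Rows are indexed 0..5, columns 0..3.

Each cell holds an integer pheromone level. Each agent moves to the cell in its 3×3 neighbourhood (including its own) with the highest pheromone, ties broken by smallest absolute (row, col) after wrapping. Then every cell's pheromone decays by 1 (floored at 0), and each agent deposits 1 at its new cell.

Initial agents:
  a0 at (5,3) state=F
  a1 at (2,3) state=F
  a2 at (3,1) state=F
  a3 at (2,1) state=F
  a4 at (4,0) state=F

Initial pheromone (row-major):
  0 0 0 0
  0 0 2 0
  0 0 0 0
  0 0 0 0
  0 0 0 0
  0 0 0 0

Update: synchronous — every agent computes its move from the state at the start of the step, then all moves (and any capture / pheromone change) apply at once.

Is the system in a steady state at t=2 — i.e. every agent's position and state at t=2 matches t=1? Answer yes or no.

no

t=1: a0@(0,0) a1@(1,2) a2@(2,0) a3@(1,2) a4@(3,0) | pheromone: 1 0 0 0 / 0 0 3 0 / 1 0 0 0 / 1 0 0 0 / 0 0 0 0 / 0 0 0 0
t=2: a0@(0,0) a1@(1,2) a2@(2,0) a3@(1,2) a4@(2,0) | pheromone: 1 0 0 0 / 0 0 4 0 / 2 0 0 0 / 0 0 0 0 / 0 0 0 0 / 0 0 0 0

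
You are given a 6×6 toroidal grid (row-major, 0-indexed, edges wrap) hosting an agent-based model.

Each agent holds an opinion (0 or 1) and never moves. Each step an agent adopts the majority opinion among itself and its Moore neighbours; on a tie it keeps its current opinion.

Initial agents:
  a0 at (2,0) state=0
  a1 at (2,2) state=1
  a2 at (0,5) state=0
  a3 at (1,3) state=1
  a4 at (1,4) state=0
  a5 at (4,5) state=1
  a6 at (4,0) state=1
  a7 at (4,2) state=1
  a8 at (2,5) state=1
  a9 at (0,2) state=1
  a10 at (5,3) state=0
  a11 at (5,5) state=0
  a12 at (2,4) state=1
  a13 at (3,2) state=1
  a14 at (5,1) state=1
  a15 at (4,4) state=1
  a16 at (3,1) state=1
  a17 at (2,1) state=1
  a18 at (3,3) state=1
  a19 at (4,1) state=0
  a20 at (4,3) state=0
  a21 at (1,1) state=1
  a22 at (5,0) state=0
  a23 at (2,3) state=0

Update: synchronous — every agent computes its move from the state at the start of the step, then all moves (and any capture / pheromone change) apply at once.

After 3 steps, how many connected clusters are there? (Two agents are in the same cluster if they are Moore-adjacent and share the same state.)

t=1: a0@(2,0):1 a1@(2,2):1 a2@(0,5):0 a3@(1,3):1 a4@(1,4):0 a5@(4,5):1 a6@(4,0):1 a7@(4,2):1 a8@(2,5):1 a9@(0,2):1 a10@(5,3):1 a11@(5,5):0 a12@(2,4):1 a13@(3,2):1 a14@(5,1):1 a15@(4,4):1 a16@(3,1):1 a17@(2,1):1 a18@(3,3):1 a19@(4,1):1 a20@(4,3):1 a21@(1,1):1 a22@(5,0):0 a23@(2,3):1
t=2: a0@(2,0):1 a1@(2,2):1 a2@(0,5):0 a3@(1,3):1 a4@(1,4):1 a5@(4,5):1 a6@(4,0):1 a7@(4,2):1 a8@(2,5):1 a9@(0,2):1 a10@(5,3):1 a11@(5,5):0 a12@(2,4):1 a13@(3,2):1 a14@(5,1):1 a15@(4,4):1 a16@(3,1):1 a17@(2,1):1 a18@(3,3):1 a19@(4,1):1 a20@(4,3):1 a21@(1,1):1 a22@(5,0):1 a23@(2,3):1
t=3: a0@(2,0):1 a1@(2,2):1 a2@(0,5):0 a3@(1,3):1 a4@(1,4):1 a5@(4,5):1 a6@(4,0):1 a7@(4,2):1 a8@(2,5):1 a9@(0,2):1 a10@(5,3):1 a11@(5,5):1 a12@(2,4):1 a13@(3,2):1 a14@(5,1):1 a15@(4,4):1 a16@(3,1):1 a17@(2,1):1 a18@(3,3):1 a19@(4,1):1 a20@(4,3):1 a21@(1,1):1 a22@(5,0):1 a23@(2,3):1

2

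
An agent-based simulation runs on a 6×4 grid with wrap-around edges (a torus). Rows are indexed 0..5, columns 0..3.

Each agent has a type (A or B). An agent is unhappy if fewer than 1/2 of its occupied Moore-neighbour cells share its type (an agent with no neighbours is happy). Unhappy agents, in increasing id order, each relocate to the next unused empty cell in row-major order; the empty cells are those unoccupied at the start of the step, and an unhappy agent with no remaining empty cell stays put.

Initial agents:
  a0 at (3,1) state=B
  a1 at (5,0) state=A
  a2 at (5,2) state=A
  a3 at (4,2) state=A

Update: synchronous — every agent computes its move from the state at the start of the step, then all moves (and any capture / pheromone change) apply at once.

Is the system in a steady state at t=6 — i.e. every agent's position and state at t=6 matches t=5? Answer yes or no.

yes

t=1: a0@(0,0):B a1@(5,0):A a2@(5,2):A a3@(4,2):A
t=2: a0@(0,1):B a1@(0,2):A a2@(5,2):A a3@(4,2):A
t=3: a0@(0,0):B a1@(0,2):A a2@(5,2):A a3@(4,2):A
t=4: (unchanged — steady state)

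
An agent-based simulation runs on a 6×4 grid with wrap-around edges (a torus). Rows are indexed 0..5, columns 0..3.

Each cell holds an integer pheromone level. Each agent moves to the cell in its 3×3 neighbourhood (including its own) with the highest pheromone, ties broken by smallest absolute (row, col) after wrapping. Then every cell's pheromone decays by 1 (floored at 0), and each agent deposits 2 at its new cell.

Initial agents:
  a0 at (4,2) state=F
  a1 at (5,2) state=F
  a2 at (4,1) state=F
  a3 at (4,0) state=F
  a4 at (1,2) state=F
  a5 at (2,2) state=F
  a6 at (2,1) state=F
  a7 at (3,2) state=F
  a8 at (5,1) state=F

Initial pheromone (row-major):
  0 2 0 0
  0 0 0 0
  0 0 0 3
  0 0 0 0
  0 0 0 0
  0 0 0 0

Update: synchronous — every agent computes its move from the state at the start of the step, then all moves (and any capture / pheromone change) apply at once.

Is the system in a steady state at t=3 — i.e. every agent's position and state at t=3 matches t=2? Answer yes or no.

no

t=1: a0@(3,1) a1@(0,1) a2@(3,0) a3@(3,0) a4@(2,3) a5@(2,3) a6@(1,0) a7@(2,3) a8@(0,1) | pheromone: 0 5 0 0 / 2 0 0 0 / 0 0 0 8 / 4 2 0 0 / 0 0 0 0 / 0 0 0 0
t=2: a0@(3,0) a1@(0,1) a2@(2,3) a3@(2,3) a4@(2,3) a5@(2,3) a6@(2,3) a7@(2,3) a8@(0,1) | pheromone: 0 8 0 0 / 1 0 0 0 / 0 0 0 19 / 5 1 0 0 / 0 0 0 0 / 0 0 0 0
t=3: a0@(2,3) a1@(0,1) a2@(2,3) a3@(2,3) a4@(2,3) a5@(2,3) a6@(2,3) a7@(2,3) a8@(0,1) | pheromone: 0 11 0 0 / 0 0 0 0 / 0 0 0 32 / 4 0 0 0 / 0 0 0 0 / 0 0 0 0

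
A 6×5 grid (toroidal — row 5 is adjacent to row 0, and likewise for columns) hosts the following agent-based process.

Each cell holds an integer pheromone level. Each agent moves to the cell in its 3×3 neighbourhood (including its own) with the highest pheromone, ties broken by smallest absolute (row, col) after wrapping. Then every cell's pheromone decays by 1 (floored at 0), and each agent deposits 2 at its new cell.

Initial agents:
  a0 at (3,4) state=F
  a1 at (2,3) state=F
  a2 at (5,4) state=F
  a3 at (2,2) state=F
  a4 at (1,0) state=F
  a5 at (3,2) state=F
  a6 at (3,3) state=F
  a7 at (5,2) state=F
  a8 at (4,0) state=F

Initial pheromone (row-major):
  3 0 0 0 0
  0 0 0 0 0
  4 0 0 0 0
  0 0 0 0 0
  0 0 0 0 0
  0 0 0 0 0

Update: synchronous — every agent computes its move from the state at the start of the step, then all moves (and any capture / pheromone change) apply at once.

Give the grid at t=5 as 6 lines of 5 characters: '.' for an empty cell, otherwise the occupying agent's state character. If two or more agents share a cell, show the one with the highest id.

t=1: a0@(2,0) a1@(1,2) a2@(0,0) a3@(1,1) a4@(2,0) a5@(2,1) a6@(2,2) a7@(0,1) a8@(3,0) | pheromone: 4 2 0 0 0 / 0 2 2 0 0 / 7 2 2 0 0 / 2 0 0 0 0 / 0 0 0 0 0 / 0 0 0 0 0
t=2: a0@(2,0) a1@(0,1) a2@(0,0) a3@(2,0) a4@(2,0) a5@(2,0) a6@(1,1) a7@(0,0) a8@(2,0) | pheromone: 7 3 0 0 0 / 0 3 1 0 0 / 16 1 1 0 0 / 1 0 0 0 0 / 0 0 0 0 0 / 0 0 0 0 0
t=3: a0@(2,0) a1@(0,0) a2@(0,0) a3@(2,0) a4@(2,0) a5@(2,0) a6@(2,0) a7@(0,0) a8@(2,0) | pheromone: 12 2 0 0 0 / 0 2 0 0 0 / 27 0 0 0 0 / 0 0 0 0 0 / 0 0 0 0 0 / 0 0 0 0 0
t=4: a0@(2,0) a1@(0,0) a2@(0,0) a3@(2,0) a4@(2,0) a5@(2,0) a6@(2,0) a7@(0,0) a8@(2,0) | pheromone: 17 1 0 0 0 / 0 1 0 0 0 / 38 0 0 0 0 / 0 0 0 0 0 / 0 0 0 0 0 / 0 0 0 0 0
t=5: a0@(2,0) a1@(0,0) a2@(0,0) a3@(2,0) a4@(2,0) a5@(2,0) a6@(2,0) a7@(0,0) a8@(2,0) | pheromone: 22 0 0 0 0 / 0 0 0 0 0 / 49 0 0 0 0 / 0 0 0 0 0 / 0 0 0 0 0 / 0 0 0 0 0

F....
.....
F....
.....
.....
.....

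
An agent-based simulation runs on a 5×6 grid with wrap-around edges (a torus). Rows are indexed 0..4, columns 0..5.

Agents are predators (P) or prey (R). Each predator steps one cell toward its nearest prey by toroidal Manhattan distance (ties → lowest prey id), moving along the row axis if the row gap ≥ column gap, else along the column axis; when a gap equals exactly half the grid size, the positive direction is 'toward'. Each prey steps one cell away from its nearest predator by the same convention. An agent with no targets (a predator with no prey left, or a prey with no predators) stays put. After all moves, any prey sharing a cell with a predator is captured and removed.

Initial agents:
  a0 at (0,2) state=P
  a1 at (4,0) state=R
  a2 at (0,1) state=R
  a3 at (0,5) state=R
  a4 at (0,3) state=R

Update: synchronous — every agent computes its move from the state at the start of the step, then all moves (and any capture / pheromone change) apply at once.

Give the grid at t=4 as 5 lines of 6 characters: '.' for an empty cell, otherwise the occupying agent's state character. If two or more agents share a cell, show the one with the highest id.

t=1: a0@(0,1):P a1@(4,5):R a2@(0,0):R a3@(0,4):R a4@(0,4):R
t=2: a0@(0,0):P a1@(4,4):R a2@(0,5):R a3@(0,3):R a4@(0,3):R
t=3: a0@(0,5):P a1@(4,3):R a2@(0,4):R a3@(0,2):R a4@(0,2):R
t=4: a0@(0,4):P a1@(4,2):R a2@(0,3):R a3@(0,1):R a4@(0,1):R

.R.RP.
......
......
......
..R...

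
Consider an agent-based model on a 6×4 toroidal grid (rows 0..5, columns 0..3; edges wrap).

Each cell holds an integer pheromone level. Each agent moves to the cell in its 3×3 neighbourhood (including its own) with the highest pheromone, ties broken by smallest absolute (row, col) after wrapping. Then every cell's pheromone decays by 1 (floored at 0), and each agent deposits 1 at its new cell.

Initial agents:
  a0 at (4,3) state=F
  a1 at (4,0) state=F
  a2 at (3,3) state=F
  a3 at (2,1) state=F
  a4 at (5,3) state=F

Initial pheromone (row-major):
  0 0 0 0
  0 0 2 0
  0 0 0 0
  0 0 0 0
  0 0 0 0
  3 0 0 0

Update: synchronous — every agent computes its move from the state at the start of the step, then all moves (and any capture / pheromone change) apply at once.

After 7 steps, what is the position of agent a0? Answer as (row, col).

(5, 0)

t=1: a0@(5,0) a1@(5,0) a2@(2,0) a3@(1,2) a4@(5,0) | pheromone: 0 0 0 0 / 0 0 2 0 / 1 0 0 0 / 0 0 0 0 / 0 0 0 0 / 5 0 0 0
t=2: a0@(5,0) a1@(5,0) a2@(2,0) a3@(1,2) a4@(5,0) | pheromone: 0 0 0 0 / 0 0 2 0 / 1 0 0 0 / 0 0 0 0 / 0 0 0 0 / 7 0 0 0
t=3: a0@(5,0) a1@(5,0) a2@(2,0) a3@(1,2) a4@(5,0) | pheromone: 0 0 0 0 / 0 0 2 0 / 1 0 0 0 / 0 0 0 0 / 0 0 0 0 / 9 0 0 0
t=4: a0@(5,0) a1@(5,0) a2@(2,0) a3@(1,2) a4@(5,0) | pheromone: 0 0 0 0 / 0 0 2 0 / 1 0 0 0 / 0 0 0 0 / 0 0 0 0 / 11 0 0 0
t=5: a0@(5,0) a1@(5,0) a2@(2,0) a3@(1,2) a4@(5,0) | pheromone: 0 0 0 0 / 0 0 2 0 / 1 0 0 0 / 0 0 0 0 / 0 0 0 0 / 13 0 0 0
t=6: a0@(5,0) a1@(5,0) a2@(2,0) a3@(1,2) a4@(5,0) | pheromone: 0 0 0 0 / 0 0 2 0 / 1 0 0 0 / 0 0 0 0 / 0 0 0 0 / 15 0 0 0
t=7: a0@(5,0) a1@(5,0) a2@(2,0) a3@(1,2) a4@(5,0) | pheromone: 0 0 0 0 / 0 0 2 0 / 1 0 0 0 / 0 0 0 0 / 0 0 0 0 / 17 0 0 0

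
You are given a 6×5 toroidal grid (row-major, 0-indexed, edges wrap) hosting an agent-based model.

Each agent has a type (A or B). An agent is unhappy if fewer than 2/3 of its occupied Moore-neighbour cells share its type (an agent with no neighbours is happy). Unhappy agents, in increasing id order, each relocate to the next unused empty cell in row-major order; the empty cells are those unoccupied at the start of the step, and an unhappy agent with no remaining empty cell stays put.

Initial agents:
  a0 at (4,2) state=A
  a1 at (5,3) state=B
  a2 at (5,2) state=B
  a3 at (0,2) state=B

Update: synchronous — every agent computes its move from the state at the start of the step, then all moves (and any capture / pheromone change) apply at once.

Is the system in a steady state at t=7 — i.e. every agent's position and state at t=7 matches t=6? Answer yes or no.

yes

t=1: a0@(0,0):A a1@(5,3):B a2@(5,2):B a3@(0,2):B
t=2: (unchanged — steady state)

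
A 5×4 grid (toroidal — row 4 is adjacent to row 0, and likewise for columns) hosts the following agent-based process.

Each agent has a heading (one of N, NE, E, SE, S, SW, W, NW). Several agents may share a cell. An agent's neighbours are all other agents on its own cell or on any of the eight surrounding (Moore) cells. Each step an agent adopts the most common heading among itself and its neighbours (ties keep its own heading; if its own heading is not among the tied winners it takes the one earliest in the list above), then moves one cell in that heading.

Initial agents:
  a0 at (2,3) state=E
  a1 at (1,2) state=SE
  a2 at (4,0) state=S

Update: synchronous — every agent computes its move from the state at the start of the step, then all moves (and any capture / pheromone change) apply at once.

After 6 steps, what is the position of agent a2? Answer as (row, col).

t=1: a0@(2,0):E a1@(2,3):SE a2@(0,0):S
t=2: a0@(2,1):E a1@(3,0):SE a2@(1,0):S
t=3: a0@(2,2):E a1@(4,1):SE a2@(2,0):S
t=4: a0@(2,3):E a1@(0,2):SE a2@(3,0):S
t=5: a0@(2,0):E a1@(1,3):SE a2@(4,0):S
t=6: a0@(2,1):E a1@(2,0):SE a2@(0,0):S

(0, 0)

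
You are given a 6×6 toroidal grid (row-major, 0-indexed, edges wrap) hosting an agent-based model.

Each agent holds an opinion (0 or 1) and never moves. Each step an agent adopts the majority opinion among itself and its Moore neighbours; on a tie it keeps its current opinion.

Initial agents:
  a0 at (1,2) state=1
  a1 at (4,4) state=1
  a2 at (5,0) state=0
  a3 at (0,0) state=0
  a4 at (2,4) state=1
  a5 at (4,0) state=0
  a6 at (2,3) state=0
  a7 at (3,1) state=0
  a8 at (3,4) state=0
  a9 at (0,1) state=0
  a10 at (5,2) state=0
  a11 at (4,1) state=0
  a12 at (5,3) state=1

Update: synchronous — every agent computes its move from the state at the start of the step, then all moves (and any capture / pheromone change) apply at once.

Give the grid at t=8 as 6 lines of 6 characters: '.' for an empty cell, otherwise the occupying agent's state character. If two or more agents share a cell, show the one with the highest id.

00....
..0...
...00.
.0..0.
00..1.
0.01..

t=1: a0@(1,2):0 a1@(4,4):1 a2@(5,0):0 a3@(0,0):0 a4@(2,4):0 a5@(4,0):0 a6@(2,3):0 a7@(3,1):0 a8@(3,4):0 a9@(0,1):0 a10@(5,2):0 a11@(4,1):0 a12@(5,3):1
t=2: (unchanged — steady state)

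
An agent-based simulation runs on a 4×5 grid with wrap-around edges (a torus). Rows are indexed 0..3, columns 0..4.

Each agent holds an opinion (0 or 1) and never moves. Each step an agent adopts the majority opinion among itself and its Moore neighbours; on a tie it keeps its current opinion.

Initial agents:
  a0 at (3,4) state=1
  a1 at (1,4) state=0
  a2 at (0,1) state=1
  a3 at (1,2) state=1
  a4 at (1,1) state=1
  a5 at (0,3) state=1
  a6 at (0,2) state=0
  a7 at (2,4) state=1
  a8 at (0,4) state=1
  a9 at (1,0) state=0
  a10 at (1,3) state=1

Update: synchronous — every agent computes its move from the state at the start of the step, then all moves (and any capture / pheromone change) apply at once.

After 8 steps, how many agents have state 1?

11

t=1: a0@(3,4):1 a1@(1,4):1 a2@(0,1):1 a3@(1,2):1 a4@(1,1):1 a5@(0,3):1 a6@(0,2):1 a7@(2,4):1 a8@(0,4):1 a9@(1,0):1 a10@(1,3):1
t=2: (unchanged — steady state)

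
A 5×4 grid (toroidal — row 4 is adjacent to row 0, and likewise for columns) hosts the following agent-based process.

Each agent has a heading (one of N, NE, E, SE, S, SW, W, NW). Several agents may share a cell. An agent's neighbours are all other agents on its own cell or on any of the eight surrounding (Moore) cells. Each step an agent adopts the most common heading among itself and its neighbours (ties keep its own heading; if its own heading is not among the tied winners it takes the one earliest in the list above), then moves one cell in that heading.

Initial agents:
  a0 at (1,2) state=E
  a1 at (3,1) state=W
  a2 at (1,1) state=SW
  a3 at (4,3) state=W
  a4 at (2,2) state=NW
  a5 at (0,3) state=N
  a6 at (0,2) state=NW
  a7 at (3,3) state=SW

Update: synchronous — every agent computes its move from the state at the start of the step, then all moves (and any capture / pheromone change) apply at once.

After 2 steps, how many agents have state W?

2

t=1: a0@(0,1):NW a1@(3,0):W a2@(0,0):NW a3@(4,2):W a4@(3,1):SW a5@(4,3):N a6@(4,1):NW a7@(4,2):SW
t=2: a0@(4,0):NW a1@(3,3):W a2@(4,3):NW a3@(0,1):SW a4@(4,0):SW a5@(4,2):W a6@(3,0):NW a7@(0,1):SW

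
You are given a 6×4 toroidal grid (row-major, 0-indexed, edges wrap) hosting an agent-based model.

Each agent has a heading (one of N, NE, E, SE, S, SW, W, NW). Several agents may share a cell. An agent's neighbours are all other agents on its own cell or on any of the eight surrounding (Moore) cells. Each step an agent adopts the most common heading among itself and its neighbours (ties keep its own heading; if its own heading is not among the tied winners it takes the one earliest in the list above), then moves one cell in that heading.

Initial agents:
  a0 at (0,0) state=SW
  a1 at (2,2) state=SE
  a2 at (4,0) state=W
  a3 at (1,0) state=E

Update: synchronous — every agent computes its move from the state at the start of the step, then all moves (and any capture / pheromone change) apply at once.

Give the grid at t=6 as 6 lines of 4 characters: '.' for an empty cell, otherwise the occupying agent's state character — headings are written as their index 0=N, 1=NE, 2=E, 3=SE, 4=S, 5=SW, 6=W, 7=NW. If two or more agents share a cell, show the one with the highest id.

..5.
..2.
3...
....
..6.
....

t=1: a0@(1,3):SW a1@(3,3):SE a2@(4,3):W a3@(1,1):E
t=2: a0@(2,2):SW a1@(4,0):SE a2@(4,2):W a3@(1,2):E
t=3: a0@(3,1):SW a1@(5,1):SE a2@(4,1):W a3@(1,3):E
t=4: a0@(4,0):SW a1@(0,2):SE a2@(4,0):W a3@(1,0):E
t=5: a0@(5,3):SW a1@(1,3):SE a2@(4,3):W a3@(1,1):E
t=6: a0@(0,2):SW a1@(2,0):SE a2@(4,2):W a3@(1,2):E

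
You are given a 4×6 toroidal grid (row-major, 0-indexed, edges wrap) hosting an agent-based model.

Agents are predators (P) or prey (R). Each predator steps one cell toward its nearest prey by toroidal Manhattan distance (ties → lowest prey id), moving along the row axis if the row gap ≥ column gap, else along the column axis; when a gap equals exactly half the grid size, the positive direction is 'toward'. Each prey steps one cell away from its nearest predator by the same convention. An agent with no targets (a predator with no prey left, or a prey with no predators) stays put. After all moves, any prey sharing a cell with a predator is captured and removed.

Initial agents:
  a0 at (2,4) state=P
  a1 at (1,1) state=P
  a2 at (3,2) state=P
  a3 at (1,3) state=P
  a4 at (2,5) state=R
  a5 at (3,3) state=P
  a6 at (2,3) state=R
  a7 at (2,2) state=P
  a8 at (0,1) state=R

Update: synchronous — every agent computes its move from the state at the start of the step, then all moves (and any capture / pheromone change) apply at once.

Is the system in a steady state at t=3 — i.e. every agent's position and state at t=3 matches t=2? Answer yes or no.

t=1: a0@(2,5):P a1@(0,1):P a2@(2,2):P a3@(2,3):P a4@(2,0):R a5@(2,3):P a7@(2,3):P a8@(3,1):R
t=2: a0@(2,0):P a1@(3,1):P a2@(2,1):P a3@(2,4):P a5@(2,4):P a7@(2,4):P
t=3: (unchanged — steady state)

yes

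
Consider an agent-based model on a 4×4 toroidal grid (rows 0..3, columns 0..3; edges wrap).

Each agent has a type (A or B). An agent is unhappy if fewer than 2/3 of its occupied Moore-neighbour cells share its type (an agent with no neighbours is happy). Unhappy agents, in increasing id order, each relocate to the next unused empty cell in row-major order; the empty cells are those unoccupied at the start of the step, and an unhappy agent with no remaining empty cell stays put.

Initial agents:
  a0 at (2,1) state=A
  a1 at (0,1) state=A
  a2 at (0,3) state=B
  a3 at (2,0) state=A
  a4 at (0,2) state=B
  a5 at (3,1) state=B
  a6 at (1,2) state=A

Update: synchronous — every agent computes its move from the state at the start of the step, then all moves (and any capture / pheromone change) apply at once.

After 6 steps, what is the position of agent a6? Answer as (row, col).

(3, 0)

t=1: a0@(2,1):A a1@(0,0):A a2@(1,0):B a3@(1,1):A a4@(1,3):B a5@(2,2):B a6@(2,3):A
t=2: a0@(0,1):A a1@(0,2):A a2@(0,3):B a3@(1,2):A a4@(2,0):B a5@(3,0):B a6@(3,1):A
t=3: a0@(0,1):A a1@(0,2):A a2@(0,0):B a3@(1,2):A a4@(1,0):B a5@(1,1):B a6@(1,3):A
t=4: a0@(0,3):A a1@(0,2):A a2@(2,0):B a3@(1,2):A a4@(2,1):B a5@(2,2):B a6@(2,3):A
t=5: a0@(0,3):A a1@(0,2):A a2@(0,0):B a3@(0,1):A a4@(2,1):B a5@(1,0):B a6@(1,1):A
t=6: a0@(1,2):A a1@(0,2):A a2@(1,3):B a3@(2,0):A a4@(2,2):B a5@(2,3):B a6@(3,0):A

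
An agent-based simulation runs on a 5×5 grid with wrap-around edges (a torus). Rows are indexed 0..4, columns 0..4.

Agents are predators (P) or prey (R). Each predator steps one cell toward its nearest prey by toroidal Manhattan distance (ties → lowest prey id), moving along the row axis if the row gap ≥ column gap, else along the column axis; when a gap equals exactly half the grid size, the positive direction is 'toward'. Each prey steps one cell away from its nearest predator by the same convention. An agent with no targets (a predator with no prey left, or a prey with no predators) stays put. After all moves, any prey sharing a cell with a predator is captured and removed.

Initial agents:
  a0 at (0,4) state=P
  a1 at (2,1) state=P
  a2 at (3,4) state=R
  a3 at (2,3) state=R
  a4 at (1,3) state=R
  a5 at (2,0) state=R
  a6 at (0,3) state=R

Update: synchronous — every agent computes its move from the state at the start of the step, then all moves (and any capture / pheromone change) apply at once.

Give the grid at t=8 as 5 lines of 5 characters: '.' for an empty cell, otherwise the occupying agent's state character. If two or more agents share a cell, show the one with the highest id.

t=1: a0@(0,3):P a1@(2,0):P a2@(2,4):R a3@(2,4):R a4@(2,3):R a5@(2,4):R a6@(0,2):R
t=2: a0@(0,2):P a1@(2,4):P a2@(2,3):R a3@(2,3):R a4@(3,3):R a5@(2,3):R a6@(0,1):R
t=3: a0@(0,1):P a1@(2,3):P a2@(2,2):R a3@(2,2):R a4@(4,3):R a5@(2,2):R a6@(0,0):R
t=4: a0@(0,0):P a1@(2,2):P a2@(2,1):R a3@(2,1):R a4@(0,3):R a5@(2,1):R a6@(0,4):R
t=5: a0@(0,4):P a1@(2,1):P a2@(2,0):R a3@(2,0):R a4@(0,2):R a5@(2,0):R a6@(0,3):R
t=6: a0@(0,3):P a1@(2,0):P a2@(2,4):R a3@(2,4):R a4@(0,1):R a5@(2,4):R a6@(0,2):R
t=7: a0@(0,2):P a1@(2,4):P a2@(2,3):R a3@(2,3):R a4@(0,0):R a5@(2,3):R a6@(0,1):R
t=8: a0@(0,1):P a1@(2,3):P a2@(2,2):R a3@(2,2):R a4@(0,4):R a5@(2,2):R a6@(0,0):R

RP..R
.....
..RP.
.....
.....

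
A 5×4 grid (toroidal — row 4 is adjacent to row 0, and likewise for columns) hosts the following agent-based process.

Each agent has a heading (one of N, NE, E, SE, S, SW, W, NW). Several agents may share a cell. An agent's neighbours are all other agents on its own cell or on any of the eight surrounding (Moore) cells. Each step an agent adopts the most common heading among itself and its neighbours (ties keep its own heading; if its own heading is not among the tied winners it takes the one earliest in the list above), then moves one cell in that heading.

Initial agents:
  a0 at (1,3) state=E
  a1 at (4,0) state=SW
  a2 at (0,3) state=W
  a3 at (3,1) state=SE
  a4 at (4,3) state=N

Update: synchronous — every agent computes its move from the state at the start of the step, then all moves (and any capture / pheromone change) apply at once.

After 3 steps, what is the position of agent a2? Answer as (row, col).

(0, 0)

t=1: a0@(1,0):E a1@(0,3):SW a2@(0,2):W a3@(4,2):SE a4@(3,3):N
t=2: a0@(1,1):E a1@(1,2):SW a2@(0,1):W a3@(0,3):SE a4@(2,3):N
t=3: a0@(1,2):E a1@(2,1):SW a2@(0,0):W a3@(1,0):SE a4@(1,3):N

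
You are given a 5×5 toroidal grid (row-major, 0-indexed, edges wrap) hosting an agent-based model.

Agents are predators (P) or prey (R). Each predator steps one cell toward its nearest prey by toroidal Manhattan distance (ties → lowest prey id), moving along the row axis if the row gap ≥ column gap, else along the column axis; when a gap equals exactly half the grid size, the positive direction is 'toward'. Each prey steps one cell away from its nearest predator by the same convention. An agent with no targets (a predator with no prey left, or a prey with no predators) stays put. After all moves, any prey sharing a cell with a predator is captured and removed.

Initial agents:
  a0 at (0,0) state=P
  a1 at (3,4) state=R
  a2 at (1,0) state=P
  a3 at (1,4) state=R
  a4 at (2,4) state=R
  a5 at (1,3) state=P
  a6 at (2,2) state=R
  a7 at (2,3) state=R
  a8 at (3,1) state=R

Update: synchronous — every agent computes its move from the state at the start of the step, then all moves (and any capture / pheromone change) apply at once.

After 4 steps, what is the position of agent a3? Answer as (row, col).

t=1: a0@(1,0):P a1@(2,4):R a2@(1,4):P a3@(1,3):R a4@(3,4):R a5@(1,4):P a6@(3,2):R a7@(3,3):R a8@(2,1):R
t=2: a0@(2,0):P a1@(3,4):R a2@(2,4):P a3@(1,2):R a4@(4,4):R a5@(2,4):P a6@(4,2):R a7@(4,3):R a8@(3,1):R
t=3: a0@(3,0):P a1@(4,4):R a2@(3,4):P a3@(1,3):R a4@(0,4):R a5@(3,4):P a6@(0,2):R a7@(0,3):R a8@(4,1):R
t=4: a0@(4,0):P a1@(0,4):R a2@(4,4):P a3@(0,3):R a4@(1,4):R a5@(4,4):P a6@(1,2):R a7@(1,3):R a8@(0,1):R

(0, 3)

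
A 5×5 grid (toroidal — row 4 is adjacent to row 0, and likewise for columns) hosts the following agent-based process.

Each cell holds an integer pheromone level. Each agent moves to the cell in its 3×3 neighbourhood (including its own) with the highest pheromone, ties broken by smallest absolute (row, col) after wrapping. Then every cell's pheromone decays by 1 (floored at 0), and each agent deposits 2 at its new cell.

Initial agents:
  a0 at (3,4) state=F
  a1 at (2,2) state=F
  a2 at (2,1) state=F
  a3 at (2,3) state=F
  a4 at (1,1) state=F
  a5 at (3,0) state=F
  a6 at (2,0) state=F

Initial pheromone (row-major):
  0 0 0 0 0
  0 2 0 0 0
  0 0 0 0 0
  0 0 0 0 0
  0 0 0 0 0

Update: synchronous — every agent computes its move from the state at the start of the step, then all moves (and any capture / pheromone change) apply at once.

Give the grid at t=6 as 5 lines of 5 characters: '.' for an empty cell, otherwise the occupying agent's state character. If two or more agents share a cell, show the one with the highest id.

t=1: a0@(2,0) a1@(1,1) a2@(1,1) a3@(1,2) a4@(1,1) a5@(2,0) a6@(1,1) | pheromone: 0 0 0 0 0 / 0 9 2 0 0 / 4 0 0 0 0 / 0 0 0 0 0 / 0 0 0 0 0
t=2: a0@(1,1) a1@(1,1) a2@(1,1) a3@(1,1) a4@(1,1) a5@(1,1) a6@(1,1) | pheromone: 0 0 0 0 0 / 0 22 1 0 0 / 3 0 0 0 0 / 0 0 0 0 0 / 0 0 0 0 0
t=3: a0@(1,1) a1@(1,1) a2@(1,1) a3@(1,1) a4@(1,1) a5@(1,1) a6@(1,1) | pheromone: 0 0 0 0 0 / 0 35 0 0 0 / 2 0 0 0 0 / 0 0 0 0 0 / 0 0 0 0 0
t=4: a0@(1,1) a1@(1,1) a2@(1,1) a3@(1,1) a4@(1,1) a5@(1,1) a6@(1,1) | pheromone: 0 0 0 0 0 / 0 48 0 0 0 / 1 0 0 0 0 / 0 0 0 0 0 / 0 0 0 0 0
t=5: a0@(1,1) a1@(1,1) a2@(1,1) a3@(1,1) a4@(1,1) a5@(1,1) a6@(1,1) | pheromone: 0 0 0 0 0 / 0 61 0 0 0 / 0 0 0 0 0 / 0 0 0 0 0 / 0 0 0 0 0
t=6: a0@(1,1) a1@(1,1) a2@(1,1) a3@(1,1) a4@(1,1) a5@(1,1) a6@(1,1) | pheromone: 0 0 0 0 0 / 0 74 0 0 0 / 0 0 0 0 0 / 0 0 0 0 0 / 0 0 0 0 0

.....
.F...
.....
.....
.....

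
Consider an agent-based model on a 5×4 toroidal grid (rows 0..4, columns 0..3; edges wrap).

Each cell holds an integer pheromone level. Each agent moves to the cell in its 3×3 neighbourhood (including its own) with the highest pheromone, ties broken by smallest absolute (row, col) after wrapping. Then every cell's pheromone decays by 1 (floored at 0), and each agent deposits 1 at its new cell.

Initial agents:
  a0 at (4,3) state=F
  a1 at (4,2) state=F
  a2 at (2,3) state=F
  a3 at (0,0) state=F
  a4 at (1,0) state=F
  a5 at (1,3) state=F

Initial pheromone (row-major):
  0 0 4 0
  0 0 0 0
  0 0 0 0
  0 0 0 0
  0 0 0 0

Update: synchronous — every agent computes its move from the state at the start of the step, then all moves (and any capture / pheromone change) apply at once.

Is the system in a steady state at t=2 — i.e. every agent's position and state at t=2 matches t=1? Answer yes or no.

t=1: a0@(0,2) a1@(0,2) a2@(1,0) a3@(0,0) a4@(0,0) a5@(0,2) | pheromone: 2 0 6 0 / 1 0 0 0 / 0 0 0 0 / 0 0 0 0 / 0 0 0 0
t=2: a0@(0,2) a1@(0,2) a2@(0,0) a3@(0,0) a4@(0,0) a5@(0,2) | pheromone: 4 0 8 0 / 0 0 0 0 / 0 0 0 0 / 0 0 0 0 / 0 0 0 0

no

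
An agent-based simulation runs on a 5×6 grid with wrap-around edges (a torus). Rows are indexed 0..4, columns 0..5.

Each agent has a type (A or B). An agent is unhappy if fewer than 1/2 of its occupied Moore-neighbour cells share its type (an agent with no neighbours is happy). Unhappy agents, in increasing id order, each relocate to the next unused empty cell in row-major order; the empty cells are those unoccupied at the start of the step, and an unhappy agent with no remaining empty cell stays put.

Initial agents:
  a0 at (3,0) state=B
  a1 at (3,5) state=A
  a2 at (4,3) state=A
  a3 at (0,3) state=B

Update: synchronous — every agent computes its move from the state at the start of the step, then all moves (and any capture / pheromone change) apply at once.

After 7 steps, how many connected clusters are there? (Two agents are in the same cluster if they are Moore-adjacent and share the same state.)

t=1: a0@(0,0):B a1@(0,1):A a2@(0,2):A a3@(0,4):B
t=2: a0@(0,3):B a1@(0,1):A a2@(0,2):A a3@(0,4):B
t=3: (unchanged — steady state)

2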